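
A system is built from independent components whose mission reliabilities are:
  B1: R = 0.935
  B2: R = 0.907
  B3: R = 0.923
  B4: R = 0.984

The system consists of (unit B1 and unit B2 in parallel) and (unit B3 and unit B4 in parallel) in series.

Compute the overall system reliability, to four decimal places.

Parallel (B1 and B2): 1 − (1 − 0.935000)(1 − 0.907000) = 0.993955
Parallel (B3 and B4): 1 − (1 − 0.923000)(1 − 0.984000) = 0.998768
Series ([0.993955] and [0.998768]): 0.993955 × 0.998768 = 0.9927

0.9927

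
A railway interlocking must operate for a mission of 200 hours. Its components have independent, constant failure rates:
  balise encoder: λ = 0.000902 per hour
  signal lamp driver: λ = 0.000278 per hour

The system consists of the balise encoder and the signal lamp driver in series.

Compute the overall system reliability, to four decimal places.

0.7898

R(balise encoder) = exp(−0.000902 × 200) = 0.834936
R(signal lamp driver) = exp(−0.000278 × 200) = 0.945917
Series (balise encoder and signal lamp driver): 0.834936 × 0.945917 = 0.7898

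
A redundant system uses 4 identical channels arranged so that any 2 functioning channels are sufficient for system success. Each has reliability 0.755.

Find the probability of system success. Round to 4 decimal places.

R = Σ_{i=2}^{4} C(4,i) p^i (1−p)^{4−i} with p = 0.755
C(4,2)·0.755^2·0.245^2 = 0.205295
C(4,3)·0.755^3·0.245^1 = 0.421761
C(4,4)·0.755^4·0.245^0 = 0.324929
Sum = 0.9520

0.9520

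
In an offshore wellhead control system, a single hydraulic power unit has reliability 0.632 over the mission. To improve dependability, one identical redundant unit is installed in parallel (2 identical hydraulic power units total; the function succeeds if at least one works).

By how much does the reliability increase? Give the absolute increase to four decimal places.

R_before = 0.632
R_after = 1 − (1 − 0.632)^2 = 0.8646
ΔR = 0.8646 − 0.632 = 0.2326

0.2326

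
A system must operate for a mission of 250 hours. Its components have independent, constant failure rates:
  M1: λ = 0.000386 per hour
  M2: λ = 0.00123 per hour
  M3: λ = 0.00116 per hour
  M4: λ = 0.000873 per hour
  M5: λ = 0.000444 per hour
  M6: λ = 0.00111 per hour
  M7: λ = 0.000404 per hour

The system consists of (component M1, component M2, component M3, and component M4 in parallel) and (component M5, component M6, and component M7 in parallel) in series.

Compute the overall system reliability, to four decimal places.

R(M1) = exp(−0.000386 × 250) = 0.908010
R(M2) = exp(−0.00123 × 250) = 0.735283
R(M3) = exp(−0.00116 × 250) = 0.748264
R(M4) = exp(−0.000873 × 250) = 0.803924
R(M5) = exp(−0.000444 × 250) = 0.894939
R(M6) = exp(−0.00111 × 250) = 0.757676
R(M7) = exp(−0.000404 × 250) = 0.903933
Parallel (M1, M2, M3, and M4): 1 − (1 − 0.908010)(1 − 0.735283)(1 − 0.748264)(1 − 0.803924) = 0.998798
Parallel (M5, M6, and M7): 1 − (1 − 0.894939)(1 − 0.757676)(1 − 0.903933) = 0.997554
Series ([0.998798] and [0.997554]): 0.998798 × 0.997554 = 0.9964

0.9964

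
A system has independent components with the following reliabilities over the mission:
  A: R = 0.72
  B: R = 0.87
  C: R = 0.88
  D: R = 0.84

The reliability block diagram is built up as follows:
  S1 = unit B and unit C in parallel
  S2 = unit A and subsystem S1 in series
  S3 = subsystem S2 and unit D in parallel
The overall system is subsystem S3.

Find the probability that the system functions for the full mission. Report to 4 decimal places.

0.9534

Parallel (B and C): 1 − (1 − 0.870000)(1 − 0.880000) = 0.984400
Series (A and [0.984400]): 0.720000 × 0.984400 = 0.708768
Parallel ([0.708768] and D): 1 − (1 − 0.708768)(1 − 0.840000) = 0.9534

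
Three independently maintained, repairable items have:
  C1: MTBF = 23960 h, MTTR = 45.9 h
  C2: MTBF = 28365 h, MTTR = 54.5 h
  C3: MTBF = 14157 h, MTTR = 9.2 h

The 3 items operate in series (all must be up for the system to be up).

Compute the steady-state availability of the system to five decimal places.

0.99553

A(C1) = MTBF/(MTBF+MTTR) = 23960/(23960+45.9) = 0.998088
A(C2) = MTBF/(MTBF+MTTR) = 28365/(28365+54.5) = 0.998082
A(C3) = MTBF/(MTBF+MTTR) = 14157/(14157+9.2) = 0.999351
Series availability: 0.998088 × 0.998082 × 0.999351 = 0.99553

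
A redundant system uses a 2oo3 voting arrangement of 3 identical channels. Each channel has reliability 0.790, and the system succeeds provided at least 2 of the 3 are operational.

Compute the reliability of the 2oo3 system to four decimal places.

R = Σ_{i=2}^{3} C(3,i) p^i (1−p)^{3−i} with p = 0.790
C(3,2)·0.790^2·0.210^1 = 0.393183
C(3,3)·0.790^3·0.210^0 = 0.493039
Sum = 0.8862

0.8862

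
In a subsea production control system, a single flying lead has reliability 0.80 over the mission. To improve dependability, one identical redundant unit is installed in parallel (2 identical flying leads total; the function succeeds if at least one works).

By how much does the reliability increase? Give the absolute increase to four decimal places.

0.1600

R_before = 0.80
R_after = 1 − (1 − 0.80)^2 = 0.9600
ΔR = 0.9600 − 0.80 = 0.1600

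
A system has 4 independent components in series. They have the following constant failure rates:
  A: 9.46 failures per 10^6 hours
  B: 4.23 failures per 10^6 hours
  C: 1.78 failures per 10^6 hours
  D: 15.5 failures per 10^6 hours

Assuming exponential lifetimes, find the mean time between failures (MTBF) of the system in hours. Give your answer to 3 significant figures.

Series of exponential components: λ_sys = Σ λ_i
λ_sys = 0.00000946 + 0.00000423 + 0.00000178 + 0.0000155 = 3.0970e-05 /h
MTBF = 1 / λ_sys = 32300 h

32300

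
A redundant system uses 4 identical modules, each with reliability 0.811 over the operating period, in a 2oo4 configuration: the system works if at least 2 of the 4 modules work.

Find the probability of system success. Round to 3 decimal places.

0.977

R = Σ_{i=2}^{4} C(4,i) p^i (1−p)^{4−i} with p = 0.811
C(4,2)·0.811^2·0.189^2 = 0.14097
C(4,3)·0.811^3·0.189^1 = 0.40326
C(4,4)·0.811^4·0.189^0 = 0.43260
Sum = 0.977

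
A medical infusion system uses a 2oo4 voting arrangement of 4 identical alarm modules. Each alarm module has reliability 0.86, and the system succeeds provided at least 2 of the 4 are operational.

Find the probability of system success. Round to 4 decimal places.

R = Σ_{i=2}^{4} C(4,i) p^i (1−p)^{4−i} with p = 0.86
C(4,2)·0.86^2·0.14^2 = 0.086977
C(4,3)·0.86^3·0.14^1 = 0.356191
C(4,4)·0.86^4·0.14^0 = 0.547008
Sum = 0.9902

0.9902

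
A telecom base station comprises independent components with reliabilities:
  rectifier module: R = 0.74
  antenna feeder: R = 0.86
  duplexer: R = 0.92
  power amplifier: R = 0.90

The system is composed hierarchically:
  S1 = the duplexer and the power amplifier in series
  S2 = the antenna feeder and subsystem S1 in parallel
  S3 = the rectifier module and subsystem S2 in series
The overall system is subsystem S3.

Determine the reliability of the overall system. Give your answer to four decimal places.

Series (duplexer and power amplifier): 0.920000 × 0.900000 = 0.828000
Parallel (antenna feeder and [0.828000]): 1 − (1 − 0.860000)(1 − 0.828000) = 0.975920
Series (rectifier module and [0.975920]): 0.740000 × 0.975920 = 0.7222

0.7222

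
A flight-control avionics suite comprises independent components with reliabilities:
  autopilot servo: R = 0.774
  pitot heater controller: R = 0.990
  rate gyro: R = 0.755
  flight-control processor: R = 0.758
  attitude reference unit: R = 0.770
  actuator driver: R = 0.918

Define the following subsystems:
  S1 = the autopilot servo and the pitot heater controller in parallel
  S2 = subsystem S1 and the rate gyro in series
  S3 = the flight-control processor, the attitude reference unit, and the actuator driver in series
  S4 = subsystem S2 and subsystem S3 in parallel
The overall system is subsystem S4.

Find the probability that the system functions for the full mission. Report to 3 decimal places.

0.885

Parallel (autopilot servo and pitot heater controller): 1 − (1 − 0.77400)(1 − 0.99000) = 0.99774
Series ([0.99774] and rate gyro): 0.99774 × 0.75500 = 0.75329
Series (flight-control processor, attitude reference unit, and actuator driver): 0.75800 × 0.77000 × 0.91800 = 0.53580
Parallel ([0.75329] and [0.53580]): 1 − (1 − 0.75329)(1 − 0.53580) = 0.885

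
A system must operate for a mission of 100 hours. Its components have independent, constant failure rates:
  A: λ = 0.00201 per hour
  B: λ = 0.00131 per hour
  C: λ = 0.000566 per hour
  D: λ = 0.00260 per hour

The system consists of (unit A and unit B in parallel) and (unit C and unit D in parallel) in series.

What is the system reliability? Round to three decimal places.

0.965

R(A) = exp(−0.00201 × 100) = 0.81791
R(B) = exp(−0.00131 × 100) = 0.87722
R(C) = exp(−0.000566 × 100) = 0.94497
R(D) = exp(−0.00260 × 100) = 0.77105
Parallel (A and B): 1 − (1 − 0.81791)(1 − 0.87722) = 0.97764
Parallel (C and D): 1 − (1 − 0.94497)(1 − 0.77105) = 0.98740
Series ([0.97764] and [0.98740]): 0.97764 × 0.98740 = 0.965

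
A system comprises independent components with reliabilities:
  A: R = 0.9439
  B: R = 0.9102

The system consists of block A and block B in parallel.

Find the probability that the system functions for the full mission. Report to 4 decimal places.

Parallel (A and B): 1 − (1 − 0.943900)(1 − 0.910200) = 0.9950

0.9950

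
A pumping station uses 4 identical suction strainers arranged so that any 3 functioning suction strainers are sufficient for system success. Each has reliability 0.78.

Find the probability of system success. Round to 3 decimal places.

R = Σ_{i=3}^{4} C(4,i) p^i (1−p)^{4−i} with p = 0.78
C(4,3)·0.78^3·0.22^1 = 0.41761
C(4,4)·0.78^4·0.22^0 = 0.37015
Sum = 0.788

0.788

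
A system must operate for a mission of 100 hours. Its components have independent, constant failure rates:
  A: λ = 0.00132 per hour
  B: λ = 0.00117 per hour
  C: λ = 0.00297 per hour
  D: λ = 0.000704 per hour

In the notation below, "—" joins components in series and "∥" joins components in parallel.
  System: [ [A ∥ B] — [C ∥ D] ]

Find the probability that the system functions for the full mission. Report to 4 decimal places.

R(A) = exp(−0.00132 × 100) = 0.876341
R(B) = exp(−0.00117 × 100) = 0.889585
R(C) = exp(−0.00297 × 100) = 0.743044
R(D) = exp(−0.000704 × 100) = 0.932021
Parallel (A and B): 1 − (1 − 0.876341)(1 − 0.889585) = 0.986346
Parallel (C and D): 1 − (1 − 0.743044)(1 − 0.932021) = 0.982532
Series ([0.986346] and [0.982532]): 0.986346 × 0.982532 = 0.9691

0.9691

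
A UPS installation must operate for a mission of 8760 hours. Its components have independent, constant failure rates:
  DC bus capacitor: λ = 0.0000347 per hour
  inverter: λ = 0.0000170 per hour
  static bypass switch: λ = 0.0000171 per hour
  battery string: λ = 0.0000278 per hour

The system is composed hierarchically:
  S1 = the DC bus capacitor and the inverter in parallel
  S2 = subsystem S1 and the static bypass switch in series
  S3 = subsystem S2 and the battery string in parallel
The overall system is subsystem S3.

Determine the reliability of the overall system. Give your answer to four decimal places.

0.9632

R(DC bus capacitor) = exp(−0.0000347 × 8760) = 0.737882
R(inverter) = exp(−0.0000170 × 8760) = 0.861638
R(static bypass switch) = exp(−0.0000171 × 8760) = 0.860884
R(battery string) = exp(−0.0000278 × 8760) = 0.783858
Parallel (DC bus capacitor and inverter): 1 − (1 − 0.737882)(1 − 0.861638) = 0.963733
Series ([0.963733] and static bypass switch): 0.963733 × 0.860884 = 0.829662
Parallel ([0.829662] and battery string): 1 − (1 − 0.829662)(1 − 0.783858) = 0.9632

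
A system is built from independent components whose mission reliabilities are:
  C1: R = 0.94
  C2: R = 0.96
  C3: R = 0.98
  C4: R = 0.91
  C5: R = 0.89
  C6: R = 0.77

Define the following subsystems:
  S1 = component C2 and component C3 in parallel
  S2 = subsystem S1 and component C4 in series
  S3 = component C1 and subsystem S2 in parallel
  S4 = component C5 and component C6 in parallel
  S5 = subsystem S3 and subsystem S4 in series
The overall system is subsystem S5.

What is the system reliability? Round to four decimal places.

0.9694

Parallel (C2 and C3): 1 − (1 − 0.960000)(1 − 0.980000) = 0.999200
Series ([0.999200] and C4): 0.999200 × 0.910000 = 0.909272
Parallel (C1 and [0.909272]): 1 − (1 − 0.940000)(1 − 0.909272) = 0.994556
Parallel (C5 and C6): 1 − (1 − 0.890000)(1 − 0.770000) = 0.974700
Series ([0.994556] and [0.974700]): 0.994556 × 0.974700 = 0.9694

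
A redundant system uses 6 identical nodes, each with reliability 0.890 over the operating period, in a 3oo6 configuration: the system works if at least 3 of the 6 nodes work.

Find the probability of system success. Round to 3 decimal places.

0.998

R = Σ_{i=3}^{6} C(6,i) p^i (1−p)^{6−i} with p = 0.890
C(6,3)·0.890^3·0.110^3 = 0.01877
C(6,4)·0.890^4·0.110^2 = 0.11388
C(6,5)·0.890^5·0.110^1 = 0.36855
C(6,6)·0.890^6·0.110^0 = 0.49698
Sum = 0.998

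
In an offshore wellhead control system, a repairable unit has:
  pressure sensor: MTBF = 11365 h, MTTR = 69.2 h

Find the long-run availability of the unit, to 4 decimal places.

0.9939

A(pressure sensor) = MTBF/(MTBF+MTTR) = 11365/(11365+69.2) = 0.9939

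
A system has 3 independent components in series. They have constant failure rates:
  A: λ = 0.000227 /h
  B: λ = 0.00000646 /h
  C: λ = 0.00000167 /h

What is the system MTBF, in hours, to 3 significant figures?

4250

Series of exponential components: λ_sys = Σ λ_i
λ_sys = 0.000227 + 0.00000646 + 0.00000167 = 2.3513e-04 /h
MTBF = 1 / λ_sys = 4250 h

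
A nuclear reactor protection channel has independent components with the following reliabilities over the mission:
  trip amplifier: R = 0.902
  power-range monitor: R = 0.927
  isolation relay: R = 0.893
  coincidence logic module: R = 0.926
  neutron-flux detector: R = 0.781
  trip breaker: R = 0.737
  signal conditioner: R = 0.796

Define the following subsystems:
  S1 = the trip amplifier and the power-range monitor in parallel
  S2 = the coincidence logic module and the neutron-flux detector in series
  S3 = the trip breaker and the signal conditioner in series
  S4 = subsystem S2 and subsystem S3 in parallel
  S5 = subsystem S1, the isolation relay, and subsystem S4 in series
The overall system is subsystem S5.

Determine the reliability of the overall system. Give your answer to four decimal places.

Parallel (trip amplifier and power-range monitor): 1 − (1 − 0.902000)(1 − 0.927000) = 0.992846
Series (coincidence logic module and neutron-flux detector): 0.926000 × 0.781000 = 0.723206
Series (trip breaker and signal conditioner): 0.737000 × 0.796000 = 0.586652
Parallel ([0.723206] and [0.586652]): 1 − (1 − 0.723206)(1 − 0.586652) = 0.885588
Series ([0.992846], isolation relay, and [0.885588]): 0.992846 × 0.893000 × 0.885588 = 0.7852

0.7852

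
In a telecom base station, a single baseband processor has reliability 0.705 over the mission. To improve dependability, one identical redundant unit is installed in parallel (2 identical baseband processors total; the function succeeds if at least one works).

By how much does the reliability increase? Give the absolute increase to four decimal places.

R_before = 0.705
R_after = 1 − (1 − 0.705)^2 = 0.9130
ΔR = 0.9130 − 0.705 = 0.2080

0.2080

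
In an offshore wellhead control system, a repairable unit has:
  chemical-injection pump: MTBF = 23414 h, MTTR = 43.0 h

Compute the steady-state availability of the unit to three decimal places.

0.998

A(chemical-injection pump) = MTBF/(MTBF+MTTR) = 23414/(23414+43.0) = 0.998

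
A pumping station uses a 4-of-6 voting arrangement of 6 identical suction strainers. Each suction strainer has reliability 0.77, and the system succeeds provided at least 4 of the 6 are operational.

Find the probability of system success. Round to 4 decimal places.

0.8609

R = Σ_{i=4}^{6} C(6,i) p^i (1−p)^{6−i} with p = 0.77
C(6,4)·0.77^4·0.23^2 = 0.278939
C(6,5)·0.77^5·0.23^1 = 0.373536
C(6,6)·0.77^6·0.23^0 = 0.208422
Sum = 0.8609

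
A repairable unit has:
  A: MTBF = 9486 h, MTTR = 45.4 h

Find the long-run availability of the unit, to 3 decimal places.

0.995

A(A) = MTBF/(MTBF+MTTR) = 9486/(9486+45.4) = 0.995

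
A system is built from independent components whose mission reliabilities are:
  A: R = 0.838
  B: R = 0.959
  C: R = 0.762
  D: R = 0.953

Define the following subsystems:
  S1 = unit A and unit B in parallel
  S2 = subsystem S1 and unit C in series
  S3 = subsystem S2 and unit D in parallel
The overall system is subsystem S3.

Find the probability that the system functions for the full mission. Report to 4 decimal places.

Parallel (A and B): 1 − (1 − 0.838000)(1 − 0.959000) = 0.993358
Series ([0.993358] and C): 0.993358 × 0.762000 = 0.756939
Parallel ([0.756939] and D): 1 − (1 − 0.756939)(1 − 0.953000) = 0.9886

0.9886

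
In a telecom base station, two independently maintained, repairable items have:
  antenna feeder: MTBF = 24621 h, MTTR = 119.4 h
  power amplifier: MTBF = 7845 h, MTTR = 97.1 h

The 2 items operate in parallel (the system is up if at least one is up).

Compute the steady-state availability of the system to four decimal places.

0.9999

A(antenna feeder) = MTBF/(MTBF+MTTR) = 24621/(24621+119.4) = 0.995174
A(power amplifier) = MTBF/(MTBF+MTTR) = 7845/(7845+97.1) = 0.987774
Parallel availability: 1 − (1 − 0.995174)(1 − 0.987774) = 0.9999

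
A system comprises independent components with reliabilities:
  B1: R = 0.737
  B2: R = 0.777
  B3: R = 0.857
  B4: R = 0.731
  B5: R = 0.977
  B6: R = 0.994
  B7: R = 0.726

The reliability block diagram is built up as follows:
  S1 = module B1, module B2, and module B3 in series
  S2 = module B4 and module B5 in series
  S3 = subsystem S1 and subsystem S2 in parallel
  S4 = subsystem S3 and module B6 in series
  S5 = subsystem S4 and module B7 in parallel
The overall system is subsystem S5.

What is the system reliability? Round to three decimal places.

Series (B1, B2, and B3): 0.73700 × 0.77700 × 0.85700 = 0.49076
Series (B4 and B5): 0.73100 × 0.97700 = 0.71419
Parallel ([0.49076] and [0.71419]): 1 − (1 − 0.49076)(1 − 0.71419) = 0.85445
Series ([0.85445] and B6): 0.85445 × 0.99400 = 0.84932
Parallel ([0.84932] and B7): 1 − (1 − 0.84932)(1 − 0.72600) = 0.959

0.959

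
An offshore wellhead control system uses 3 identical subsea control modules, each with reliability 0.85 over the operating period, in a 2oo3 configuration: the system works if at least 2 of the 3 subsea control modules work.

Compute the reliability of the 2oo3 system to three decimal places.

0.939

R = Σ_{i=2}^{3} C(3,i) p^i (1−p)^{3−i} with p = 0.85
C(3,2)·0.85^2·0.15^1 = 0.32513
C(3,3)·0.85^3·0.15^0 = 0.61413
Sum = 0.939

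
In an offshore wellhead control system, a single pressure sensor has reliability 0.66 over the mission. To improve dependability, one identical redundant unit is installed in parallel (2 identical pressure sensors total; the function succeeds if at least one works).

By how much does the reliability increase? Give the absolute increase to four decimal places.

0.2244

R_before = 0.66
R_after = 1 − (1 − 0.66)^2 = 0.8844
ΔR = 0.8844 − 0.66 = 0.2244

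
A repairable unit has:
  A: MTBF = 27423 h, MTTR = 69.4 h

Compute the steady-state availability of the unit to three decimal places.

0.997

A(A) = MTBF/(MTBF+MTTR) = 27423/(27423+69.4) = 0.997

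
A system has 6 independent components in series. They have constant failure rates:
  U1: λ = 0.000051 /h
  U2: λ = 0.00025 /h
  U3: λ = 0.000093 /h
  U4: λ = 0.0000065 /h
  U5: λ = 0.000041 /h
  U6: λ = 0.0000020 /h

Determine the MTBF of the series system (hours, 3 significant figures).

Series of exponential components: λ_sys = Σ λ_i
λ_sys = 0.000051 + 0.00025 + 0.000093 + 0.0000065 + 0.000041 + 0.0000020 = 4.4350e-04 /h
MTBF = 1 / λ_sys = 2250 h

2250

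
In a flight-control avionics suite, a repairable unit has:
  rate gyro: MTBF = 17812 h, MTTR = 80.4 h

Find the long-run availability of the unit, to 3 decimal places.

A(rate gyro) = MTBF/(MTBF+MTTR) = 17812/(17812+80.4) = 0.996

0.996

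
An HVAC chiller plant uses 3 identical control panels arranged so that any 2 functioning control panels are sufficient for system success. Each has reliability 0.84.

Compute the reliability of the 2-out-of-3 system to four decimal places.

R = Σ_{i=2}^{3} C(3,i) p^i (1−p)^{3−i} with p = 0.84
C(3,2)·0.84^2·0.16^1 = 0.338688
C(3,3)·0.84^3·0.16^0 = 0.592704
Sum = 0.9314

0.9314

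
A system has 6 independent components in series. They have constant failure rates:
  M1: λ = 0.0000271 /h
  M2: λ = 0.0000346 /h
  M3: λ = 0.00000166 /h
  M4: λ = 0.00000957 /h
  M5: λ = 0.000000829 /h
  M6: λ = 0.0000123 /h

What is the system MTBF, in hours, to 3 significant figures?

11600

Series of exponential components: λ_sys = Σ λ_i
λ_sys = 0.0000271 + 0.0000346 + 0.00000166 + 0.00000957 + 0.000000829 + 0.0000123 = 8.6059e-05 /h
MTBF = 1 / λ_sys = 11600 h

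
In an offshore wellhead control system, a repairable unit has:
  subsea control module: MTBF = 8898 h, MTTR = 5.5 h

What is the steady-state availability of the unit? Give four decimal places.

A(subsea control module) = MTBF/(MTBF+MTTR) = 8898/(8898+5.5) = 0.9994

0.9994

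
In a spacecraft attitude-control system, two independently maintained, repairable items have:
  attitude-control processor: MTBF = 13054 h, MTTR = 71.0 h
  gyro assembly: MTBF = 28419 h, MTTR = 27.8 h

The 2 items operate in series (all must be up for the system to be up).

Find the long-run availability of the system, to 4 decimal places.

A(attitude-control processor) = MTBF/(MTBF+MTTR) = 13054/(13054+71.0) = 0.994590
A(gyro assembly) = MTBF/(MTBF+MTTR) = 28419/(28419+27.8) = 0.999023
Series availability: 0.994590 × 0.999023 = 0.9936

0.9936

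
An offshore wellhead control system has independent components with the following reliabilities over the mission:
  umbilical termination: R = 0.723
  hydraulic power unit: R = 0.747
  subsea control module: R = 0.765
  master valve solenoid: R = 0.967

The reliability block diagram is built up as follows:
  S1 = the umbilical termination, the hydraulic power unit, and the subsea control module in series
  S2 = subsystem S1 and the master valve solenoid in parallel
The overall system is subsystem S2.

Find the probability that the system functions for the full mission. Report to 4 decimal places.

0.9806

Series (umbilical termination, hydraulic power unit, and subsea control module): 0.723000 × 0.747000 × 0.765000 = 0.413162
Parallel ([0.413162] and master valve solenoid): 1 − (1 − 0.413162)(1 − 0.967000) = 0.9806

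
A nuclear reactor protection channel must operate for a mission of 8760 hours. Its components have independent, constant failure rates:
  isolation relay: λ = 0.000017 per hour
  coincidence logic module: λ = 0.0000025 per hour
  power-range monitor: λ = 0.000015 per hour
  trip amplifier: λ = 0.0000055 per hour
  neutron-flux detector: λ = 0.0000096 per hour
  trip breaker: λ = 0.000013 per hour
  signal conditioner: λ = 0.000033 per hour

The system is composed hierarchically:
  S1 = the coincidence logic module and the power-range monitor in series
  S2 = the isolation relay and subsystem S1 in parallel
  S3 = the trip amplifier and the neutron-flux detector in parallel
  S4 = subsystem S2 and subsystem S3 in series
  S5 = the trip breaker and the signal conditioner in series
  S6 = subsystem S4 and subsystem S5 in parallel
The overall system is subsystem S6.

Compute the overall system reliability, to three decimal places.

0.992

R(isolation relay) = exp(−0.000017 × 8760) = 0.86164
R(coincidence logic module) = exp(−0.0000025 × 8760) = 0.97834
R(power-range monitor) = exp(−0.000015 × 8760) = 0.87687
R(trip amplifier) = exp(−0.0000055 × 8760) = 0.95296
R(neutron-flux detector) = exp(−0.0000096 × 8760) = 0.91934
R(trip breaker) = exp(−0.000013 × 8760) = 0.89237
R(signal conditioner) = exp(−0.000033 × 8760) = 0.74895
Series (coincidence logic module and power-range monitor): 0.97834 × 0.87687 = 0.85788
Parallel (isolation relay and [0.85788]): 1 − (1 − 0.86164)(1 − 0.85788) = 0.98034
Parallel (trip amplifier and neutron-flux detector): 1 − (1 − 0.95296)(1 − 0.91934) = 0.99621
Series ([0.98034] and [0.99621]): 0.98034 × 0.99621 = 0.97662
Series (trip breaker and signal conditioner): 0.89237 × 0.74895 = 0.66834
Parallel ([0.97662] and [0.66834]): 1 − (1 − 0.97662)(1 − 0.66834) = 0.992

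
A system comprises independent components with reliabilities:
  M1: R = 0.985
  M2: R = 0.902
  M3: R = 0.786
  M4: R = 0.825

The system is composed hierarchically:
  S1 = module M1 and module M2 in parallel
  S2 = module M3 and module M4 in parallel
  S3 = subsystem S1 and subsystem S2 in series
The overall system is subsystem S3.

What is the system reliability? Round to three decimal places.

Parallel (M1 and M2): 1 − (1 − 0.98500)(1 − 0.90200) = 0.99853
Parallel (M3 and M4): 1 − (1 − 0.78600)(1 − 0.82500) = 0.96255
Series ([0.99853] and [0.96255]): 0.99853 × 0.96255 = 0.961

0.961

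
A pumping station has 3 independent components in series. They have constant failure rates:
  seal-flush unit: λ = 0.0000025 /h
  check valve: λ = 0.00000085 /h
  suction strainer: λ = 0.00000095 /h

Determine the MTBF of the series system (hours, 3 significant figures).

Series of exponential components: λ_sys = Σ λ_i
λ_sys = 0.0000025 + 0.00000085 + 0.00000095 = 4.3000e-06 /h
MTBF = 1 / λ_sys = 233000 h

233000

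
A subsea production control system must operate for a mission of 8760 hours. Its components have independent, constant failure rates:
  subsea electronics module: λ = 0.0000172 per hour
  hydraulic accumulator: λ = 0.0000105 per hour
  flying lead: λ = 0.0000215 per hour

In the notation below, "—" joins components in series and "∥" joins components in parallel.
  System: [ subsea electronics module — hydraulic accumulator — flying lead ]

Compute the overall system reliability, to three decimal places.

0.650

R(subsea electronics module) = exp(−0.0000172 × 8760) = 0.86013
R(hydraulic accumulator) = exp(−0.0000105 × 8760) = 0.91212
R(flying lead) = exp(−0.0000215 × 8760) = 0.82833
Series (subsea electronics module, hydraulic accumulator, and flying lead): 0.86013 × 0.91212 × 0.82833 = 0.650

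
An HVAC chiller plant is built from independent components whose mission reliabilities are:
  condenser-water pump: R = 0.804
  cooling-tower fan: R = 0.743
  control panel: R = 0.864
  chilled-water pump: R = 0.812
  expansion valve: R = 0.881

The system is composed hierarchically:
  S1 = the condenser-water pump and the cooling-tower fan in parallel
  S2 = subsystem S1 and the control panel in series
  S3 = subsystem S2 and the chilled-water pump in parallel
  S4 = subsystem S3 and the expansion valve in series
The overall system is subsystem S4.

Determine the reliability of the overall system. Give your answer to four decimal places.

Parallel (condenser-water pump and cooling-tower fan): 1 − (1 − 0.804000)(1 − 0.743000) = 0.949628
Series ([0.949628] and control panel): 0.949628 × 0.864000 = 0.820479
Parallel ([0.820479] and chilled-water pump): 1 − (1 − 0.820479)(1 − 0.812000) = 0.966250
Series ([0.966250] and expansion valve): 0.966250 × 0.881000 = 0.8513

0.8513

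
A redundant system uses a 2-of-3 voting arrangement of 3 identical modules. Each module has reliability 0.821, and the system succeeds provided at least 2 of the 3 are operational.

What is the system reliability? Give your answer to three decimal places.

0.915

R = Σ_{i=2}^{3} C(3,i) p^i (1−p)^{3−i} with p = 0.821
C(3,2)·0.821^2·0.179^1 = 0.36196
C(3,3)·0.821^3·0.179^0 = 0.55339
Sum = 0.915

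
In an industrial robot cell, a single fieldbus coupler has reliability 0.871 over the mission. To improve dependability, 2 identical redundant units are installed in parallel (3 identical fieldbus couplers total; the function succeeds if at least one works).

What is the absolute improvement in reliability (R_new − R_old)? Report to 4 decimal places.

R_before = 0.871
R_after = 1 − (1 − 0.871)^3 = 0.9979
ΔR = 0.9979 − 0.871 = 0.1269

0.1269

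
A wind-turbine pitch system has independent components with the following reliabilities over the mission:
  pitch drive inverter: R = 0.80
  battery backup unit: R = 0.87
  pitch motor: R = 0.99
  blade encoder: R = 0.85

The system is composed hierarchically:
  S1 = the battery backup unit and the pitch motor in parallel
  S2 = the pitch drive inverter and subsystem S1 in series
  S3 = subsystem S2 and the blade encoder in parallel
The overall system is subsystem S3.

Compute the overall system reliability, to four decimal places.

Parallel (battery backup unit and pitch motor): 1 − (1 − 0.870000)(1 − 0.990000) = 0.998700
Series (pitch drive inverter and [0.998700]): 0.800000 × 0.998700 = 0.798960
Parallel ([0.798960] and blade encoder): 1 − (1 − 0.798960)(1 − 0.850000) = 0.9698

0.9698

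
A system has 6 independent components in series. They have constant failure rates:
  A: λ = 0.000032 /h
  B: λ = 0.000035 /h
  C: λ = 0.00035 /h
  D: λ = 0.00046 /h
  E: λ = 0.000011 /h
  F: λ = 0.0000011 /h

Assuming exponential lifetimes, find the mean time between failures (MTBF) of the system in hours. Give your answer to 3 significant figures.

Series of exponential components: λ_sys = Σ λ_i
λ_sys = 0.000032 + 0.000035 + 0.00035 + 0.00046 + 0.000011 + 0.0000011 = 8.8910e-04 /h
MTBF = 1 / λ_sys = 1120 h

1120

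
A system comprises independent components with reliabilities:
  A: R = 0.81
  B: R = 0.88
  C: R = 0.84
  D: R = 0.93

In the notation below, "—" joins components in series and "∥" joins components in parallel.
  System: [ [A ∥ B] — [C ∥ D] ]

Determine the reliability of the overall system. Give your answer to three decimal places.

Parallel (A and B): 1 − (1 − 0.81000)(1 − 0.88000) = 0.97720
Parallel (C and D): 1 − (1 − 0.84000)(1 − 0.93000) = 0.98880
Series ([0.97720] and [0.98880]): 0.97720 × 0.98880 = 0.966

0.966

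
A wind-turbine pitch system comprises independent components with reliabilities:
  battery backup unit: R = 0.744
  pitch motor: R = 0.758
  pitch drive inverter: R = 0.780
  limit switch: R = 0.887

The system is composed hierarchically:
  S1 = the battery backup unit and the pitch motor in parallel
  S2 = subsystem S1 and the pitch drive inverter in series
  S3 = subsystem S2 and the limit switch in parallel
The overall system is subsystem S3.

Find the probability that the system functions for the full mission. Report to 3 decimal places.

0.970

Parallel (battery backup unit and pitch motor): 1 − (1 − 0.74400)(1 − 0.75800) = 0.93805
Series ([0.93805] and pitch drive inverter): 0.93805 × 0.78000 = 0.73168
Parallel ([0.73168] and limit switch): 1 − (1 − 0.73168)(1 − 0.88700) = 0.970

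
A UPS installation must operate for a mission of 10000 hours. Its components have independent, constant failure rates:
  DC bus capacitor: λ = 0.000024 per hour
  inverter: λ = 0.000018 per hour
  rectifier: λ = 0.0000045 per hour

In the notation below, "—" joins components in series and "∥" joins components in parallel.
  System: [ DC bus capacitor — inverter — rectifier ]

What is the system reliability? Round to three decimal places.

R(DC bus capacitor) = exp(−0.000024 × 10000) = 0.78663
R(inverter) = exp(−0.000018 × 10000) = 0.83527
R(rectifier) = exp(−0.0000045 × 10000) = 0.95600
Series (DC bus capacitor, inverter, and rectifier): 0.78663 × 0.83527 × 0.95600 = 0.628

0.628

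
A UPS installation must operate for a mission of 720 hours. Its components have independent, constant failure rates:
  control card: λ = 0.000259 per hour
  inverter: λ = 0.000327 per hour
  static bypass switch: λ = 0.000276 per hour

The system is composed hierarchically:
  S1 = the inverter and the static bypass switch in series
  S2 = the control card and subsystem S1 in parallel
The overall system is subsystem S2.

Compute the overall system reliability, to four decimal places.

R(control card) = exp(−0.000259 × 720) = 0.829875
R(inverter) = exp(−0.000327 × 720) = 0.790223
R(static bypass switch) = exp(−0.000276 × 720) = 0.819779
Series (inverter and static bypass switch): 0.790223 × 0.819779 = 0.647808
Parallel (control card and [0.647808]): 1 − (1 − 0.829875)(1 − 0.647808) = 0.9401

0.9401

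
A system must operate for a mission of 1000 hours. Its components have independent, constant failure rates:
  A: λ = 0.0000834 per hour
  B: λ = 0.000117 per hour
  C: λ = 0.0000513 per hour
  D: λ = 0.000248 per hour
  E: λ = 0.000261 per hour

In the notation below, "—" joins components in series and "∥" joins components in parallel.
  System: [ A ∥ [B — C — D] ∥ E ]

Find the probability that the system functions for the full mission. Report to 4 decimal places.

R(A) = exp(−0.0000834 × 1000) = 0.919983
R(B) = exp(−0.000117 × 1000) = 0.889585
R(C) = exp(−0.0000513 × 1000) = 0.949994
R(D) = exp(−0.000248 × 1000) = 0.780360
R(E) = exp(−0.000261 × 1000) = 0.770281
Series (B, C, and D): 0.889585 × 0.949994 × 0.780360 = 0.659483
Parallel (A, [0.659483], and E): 1 − (1 − 0.919983)(1 − 0.659483)(1 − 0.770281) = 0.9937

0.9937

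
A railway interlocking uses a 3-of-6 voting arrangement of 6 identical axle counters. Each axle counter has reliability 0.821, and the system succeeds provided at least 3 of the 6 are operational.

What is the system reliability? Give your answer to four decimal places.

R = Σ_{i=3}^{6} C(6,i) p^i (1−p)^{6−i} with p = 0.821
C(6,3)·0.821^3·0.179^3 = 0.063477
C(6,4)·0.821^4·0.179^2 = 0.218358
C(6,5)·0.821^5·0.179^1 = 0.400608
C(6,6)·0.821^6·0.179^0 = 0.306238
Sum = 0.9887

0.9887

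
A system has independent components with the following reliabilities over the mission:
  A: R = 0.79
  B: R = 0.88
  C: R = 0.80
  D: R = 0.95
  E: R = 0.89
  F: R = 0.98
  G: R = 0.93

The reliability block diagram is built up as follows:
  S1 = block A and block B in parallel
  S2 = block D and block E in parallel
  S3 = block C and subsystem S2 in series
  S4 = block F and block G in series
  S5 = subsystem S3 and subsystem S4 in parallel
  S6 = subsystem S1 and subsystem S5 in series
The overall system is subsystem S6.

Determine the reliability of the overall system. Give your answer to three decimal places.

Parallel (A and B): 1 − (1 − 0.79000)(1 − 0.88000) = 0.97480
Parallel (D and E): 1 − (1 − 0.95000)(1 − 0.89000) = 0.99450
Series (C and [0.99450]): 0.80000 × 0.99450 = 0.79560
Series (F and G): 0.98000 × 0.93000 = 0.91140
Parallel ([0.79560] and [0.91140]): 1 − (1 − 0.79560)(1 − 0.91140) = 0.98189
Series ([0.97480] and [0.98189]): 0.97480 × 0.98189 = 0.957

0.957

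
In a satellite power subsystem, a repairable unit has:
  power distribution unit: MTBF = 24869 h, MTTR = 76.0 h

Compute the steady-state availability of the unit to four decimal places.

A(power distribution unit) = MTBF/(MTBF+MTTR) = 24869/(24869+76.0) = 0.9970

0.9970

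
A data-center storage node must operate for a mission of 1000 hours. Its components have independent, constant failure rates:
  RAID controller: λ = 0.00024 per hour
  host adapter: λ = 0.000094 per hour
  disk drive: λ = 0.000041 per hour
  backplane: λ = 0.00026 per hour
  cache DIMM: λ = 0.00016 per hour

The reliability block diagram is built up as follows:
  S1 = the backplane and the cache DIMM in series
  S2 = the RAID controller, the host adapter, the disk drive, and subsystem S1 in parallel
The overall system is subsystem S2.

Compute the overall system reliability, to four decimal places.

0.9997

R(RAID controller) = exp(−0.00024 × 1000) = 0.786628
R(host adapter) = exp(−0.000094 × 1000) = 0.910283
R(disk drive) = exp(−0.000041 × 1000) = 0.959829
R(backplane) = exp(−0.00026 × 1000) = 0.771052
R(cache DIMM) = exp(−0.00016 × 1000) = 0.852144
Series (backplane and cache DIMM): 0.771052 × 0.852144 = 0.657047
Parallel (RAID controller, host adapter, disk drive, and [0.657047]): 1 − (1 − 0.786628)(1 − 0.910283)(1 − 0.959829)(1 − 0.657047) = 0.9997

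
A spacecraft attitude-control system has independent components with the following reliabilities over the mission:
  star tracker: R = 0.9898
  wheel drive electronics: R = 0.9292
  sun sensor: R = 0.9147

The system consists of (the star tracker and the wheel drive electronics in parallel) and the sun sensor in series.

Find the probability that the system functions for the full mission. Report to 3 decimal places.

Parallel (star tracker and wheel drive electronics): 1 − (1 − 0.98980)(1 − 0.92920) = 0.99928
Series ([0.99928] and sun sensor): 0.99928 × 0.91470 = 0.914

0.914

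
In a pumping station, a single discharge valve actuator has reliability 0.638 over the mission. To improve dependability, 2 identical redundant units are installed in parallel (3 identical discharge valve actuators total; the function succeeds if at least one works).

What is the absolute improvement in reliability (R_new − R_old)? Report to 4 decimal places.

0.3146

R_before = 0.638
R_after = 1 − (1 − 0.638)^3 = 0.9526
ΔR = 0.9526 − 0.638 = 0.3146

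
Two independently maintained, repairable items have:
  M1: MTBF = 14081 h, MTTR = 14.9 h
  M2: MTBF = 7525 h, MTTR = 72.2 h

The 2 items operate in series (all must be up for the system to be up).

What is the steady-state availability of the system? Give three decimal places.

0.989

A(M1) = MTBF/(MTBF+MTTR) = 14081/(14081+14.9) = 0.998943
A(M2) = MTBF/(MTBF+MTTR) = 7525/(7525+72.2) = 0.990496
Series availability: 0.998943 × 0.990496 = 0.989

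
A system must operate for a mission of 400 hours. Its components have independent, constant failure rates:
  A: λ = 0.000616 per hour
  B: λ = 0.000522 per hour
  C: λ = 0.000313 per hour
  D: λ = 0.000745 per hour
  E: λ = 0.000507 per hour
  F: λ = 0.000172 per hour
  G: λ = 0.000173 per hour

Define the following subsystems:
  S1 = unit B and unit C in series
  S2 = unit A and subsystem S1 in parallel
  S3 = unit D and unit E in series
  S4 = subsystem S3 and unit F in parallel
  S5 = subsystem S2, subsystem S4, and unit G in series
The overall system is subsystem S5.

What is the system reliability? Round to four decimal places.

0.8523

R(A) = exp(−0.000616 × 400) = 0.781610
R(B) = exp(−0.000522 × 400) = 0.811558
R(C) = exp(−0.000313 × 400) = 0.882320
R(D) = exp(−0.000745 × 400) = 0.742301
R(E) = exp(−0.000507 × 400) = 0.816442
R(F) = exp(−0.000172 × 400) = 0.933513
R(G) = exp(−0.000173 × 400) = 0.933140
Series (B and C): 0.811558 × 0.882320 = 0.716054
Parallel (A and [0.716054]): 1 − (1 − 0.781610)(1 − 0.716054) = 0.937989
Series (D and E): 0.742301 × 0.816442 = 0.606046
Parallel ([0.606046] and F): 1 − (1 − 0.606046)(1 − 0.933513) = 0.973807
Series ([0.937989], [0.973807], and G): 0.937989 × 0.973807 × 0.933140 = 0.8523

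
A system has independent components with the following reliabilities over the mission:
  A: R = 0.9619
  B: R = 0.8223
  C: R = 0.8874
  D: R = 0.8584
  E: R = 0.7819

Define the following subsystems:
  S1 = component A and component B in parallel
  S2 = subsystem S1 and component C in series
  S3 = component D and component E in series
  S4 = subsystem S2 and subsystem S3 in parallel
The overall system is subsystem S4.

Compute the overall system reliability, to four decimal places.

Parallel (A and B): 1 − (1 − 0.961900)(1 − 0.822300) = 0.993230
Series ([0.993230] and C): 0.993230 × 0.887400 = 0.881392
Series (D and E): 0.858400 × 0.781900 = 0.671183
Parallel ([0.881392] and [0.671183]): 1 − (1 − 0.881392)(1 − 0.671183) = 0.9610

0.9610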